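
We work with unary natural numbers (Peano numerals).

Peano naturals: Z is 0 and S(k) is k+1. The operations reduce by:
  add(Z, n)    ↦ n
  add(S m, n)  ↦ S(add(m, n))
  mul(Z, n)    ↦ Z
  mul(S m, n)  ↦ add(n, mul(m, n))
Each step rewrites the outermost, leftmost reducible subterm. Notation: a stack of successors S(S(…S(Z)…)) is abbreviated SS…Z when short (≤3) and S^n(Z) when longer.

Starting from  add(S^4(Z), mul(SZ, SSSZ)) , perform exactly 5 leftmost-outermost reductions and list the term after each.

  start: add(S^4(Z), mul(SZ, SSSZ))
  [1] S(add(SSSZ, mul(SZ, SSSZ)))
  [2] S(S(add(SSZ, mul(SZ, SSSZ))))
  [3] S(S(S(add(SZ, mul(SZ, SSSZ)))))
  [4] S(S(S(S(add(Z, mul(SZ, SSSZ))))))
  [5] S(S(S(S(mul(SZ, SSSZ)))))

Answer: after 5 steps: S(S(S(S(mul(SZ, SSSZ)))))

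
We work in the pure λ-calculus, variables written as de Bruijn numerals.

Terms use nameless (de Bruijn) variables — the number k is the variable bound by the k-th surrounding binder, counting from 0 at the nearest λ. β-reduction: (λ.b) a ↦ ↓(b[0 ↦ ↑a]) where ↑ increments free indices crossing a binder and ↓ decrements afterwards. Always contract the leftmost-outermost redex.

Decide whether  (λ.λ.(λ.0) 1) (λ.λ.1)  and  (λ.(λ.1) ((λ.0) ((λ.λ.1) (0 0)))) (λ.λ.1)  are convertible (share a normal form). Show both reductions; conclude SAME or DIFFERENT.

Answer: DIFFERENT — A ⇓ λ.λ.λ.1, B ⇓ λ.λ.1

Working:
Term A:
  start: (λ.λ.(λ.0) 1) (λ.λ.1)
  step 1: λ.(λ.0) (λ.λ.1)
  step 2: λ.λ.λ.1

Term B:
  start: (λ.(λ.1) ((λ.0) ((λ.λ.1) (0 0)))) (λ.λ.1)
  step 1: (λ.λ.λ.1) ((λ.0) ((λ.λ.1) ((λ.λ.1) (λ.λ.1))))
  step 2: λ.λ.1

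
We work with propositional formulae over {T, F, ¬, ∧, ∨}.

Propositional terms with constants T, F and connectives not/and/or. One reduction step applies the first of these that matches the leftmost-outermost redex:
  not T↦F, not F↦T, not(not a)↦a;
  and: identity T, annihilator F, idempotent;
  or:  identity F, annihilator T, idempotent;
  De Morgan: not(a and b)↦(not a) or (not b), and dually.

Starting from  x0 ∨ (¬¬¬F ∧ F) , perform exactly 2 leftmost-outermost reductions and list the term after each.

  start: x0 ∨ (¬¬¬F ∧ F)
  →1  x0 ∨ F
  →2  x0

Answer: after 2 steps: x0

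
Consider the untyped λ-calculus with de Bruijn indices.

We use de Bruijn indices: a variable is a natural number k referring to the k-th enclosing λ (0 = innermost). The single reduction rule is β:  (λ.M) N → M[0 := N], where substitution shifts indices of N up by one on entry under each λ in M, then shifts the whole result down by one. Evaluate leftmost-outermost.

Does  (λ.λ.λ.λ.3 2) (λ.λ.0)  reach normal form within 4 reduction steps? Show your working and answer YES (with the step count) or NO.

  start: (λ.λ.λ.λ.3 2) (λ.λ.0)
  [1] λ.λ.λ.(λ.λ.0) 2
  [2] λ.λ.λ.λ.0

Answer: YES — reaches normal form λ.λ.λ.λ.0 in 2 ≤ 4 steps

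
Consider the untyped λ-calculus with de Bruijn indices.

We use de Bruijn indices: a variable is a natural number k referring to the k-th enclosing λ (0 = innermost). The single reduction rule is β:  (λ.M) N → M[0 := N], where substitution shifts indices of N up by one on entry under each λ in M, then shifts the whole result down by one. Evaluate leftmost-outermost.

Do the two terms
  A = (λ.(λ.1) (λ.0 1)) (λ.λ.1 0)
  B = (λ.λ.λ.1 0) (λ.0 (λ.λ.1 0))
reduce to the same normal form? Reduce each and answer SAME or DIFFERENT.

Answer: SAME — A ⇓ λ.λ.1 0, B ⇓ λ.λ.1 0

Working:
Term A:
  start: (λ.(λ.1) (λ.0 1)) (λ.λ.1 0)
  [1] (λ.λ.λ.1 0) (λ.0 (λ.λ.1 0))
  [2] λ.λ.1 0

Term B:
  start: (λ.λ.λ.1 0) (λ.0 (λ.λ.1 0))
  [1] λ.λ.1 0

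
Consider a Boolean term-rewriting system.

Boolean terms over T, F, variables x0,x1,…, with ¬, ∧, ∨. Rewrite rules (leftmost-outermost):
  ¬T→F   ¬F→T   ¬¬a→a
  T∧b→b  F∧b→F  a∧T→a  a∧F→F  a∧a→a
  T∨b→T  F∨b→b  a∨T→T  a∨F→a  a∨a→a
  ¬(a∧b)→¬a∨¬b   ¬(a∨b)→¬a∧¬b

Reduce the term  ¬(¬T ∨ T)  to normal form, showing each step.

  start: ¬(¬T ∨ T)
  [1] ¬¬T ∧ ¬T
  [2] T ∧ ¬T
  [3] ¬T
  [4] F

Answer: normal form = F  (in 4 steps)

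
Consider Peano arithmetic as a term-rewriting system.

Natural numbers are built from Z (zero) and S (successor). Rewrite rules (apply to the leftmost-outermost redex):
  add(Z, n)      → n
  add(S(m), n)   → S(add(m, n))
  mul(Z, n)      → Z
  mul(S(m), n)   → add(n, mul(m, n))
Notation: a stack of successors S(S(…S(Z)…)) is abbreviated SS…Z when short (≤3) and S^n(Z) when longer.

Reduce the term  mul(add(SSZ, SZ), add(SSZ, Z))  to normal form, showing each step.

  start: mul(add(SSZ, SZ), add(SSZ, Z))
  [1] mul(S(add(SZ, SZ)), add(SSZ, Z))
  [2] add(add(SSZ, Z), mul(add(SZ, SZ), add(SSZ, Z)))
  [3] add(S(add(SZ, Z)), mul(add(SZ, SZ), add(SSZ, Z)))
  [4] S(add(add(SZ, Z), mul(add(SZ, SZ), add(SSZ, Z))))
  [5] S(add(S(add(Z, Z)), mul(add(SZ, SZ), add(SSZ, Z))))
  [6] S(S(add(add(Z, Z), mul(add(SZ, SZ), add(SSZ, Z)))))
  [7] S(S(add(Z, mul(add(SZ, SZ), add(SSZ, Z)))))
  [8] S(S(mul(add(SZ, SZ), add(SSZ, Z))))
  [9] S(S(mul(S(add(Z, SZ)), add(SSZ, Z))))
  [10] S(S(add(add(SSZ, Z), mul(add(Z, SZ), add(SSZ, Z)))))
  [11] S(S(add(S(add(SZ, Z)), mul(add(Z, SZ), add(SSZ, Z)))))
  [12] S(S(S(add(add(SZ, Z), mul(add(Z, SZ), add(SSZ, Z))))))
  [13] S(S(S(add(S(add(Z, Z)), mul(add(Z, SZ), add(SSZ, Z))))))
  [14] S(S(S(S(add(add(Z, Z), mul(add(Z, SZ), add(SSZ, Z)))))))
  [15] S(S(S(S(add(Z, mul(add(Z, SZ), add(SSZ, Z)))))))
  [16] S(S(S(S(mul(add(Z, SZ), add(SSZ, Z))))))
  [17] S(S(S(S(mul(SZ, add(SSZ, Z))))))
  [18] S(S(S(S(add(add(SSZ, Z), mul(Z, add(SSZ, Z)))))))
  [19] S(S(S(S(add(S(add(SZ, Z)), mul(Z, add(SSZ, Z)))))))
  [20] S(S(S(S(S(add(add(SZ, Z), mul(Z, add(SSZ, Z))))))))
  [21] S(S(S(S(S(add(S(add(Z, Z)), mul(Z, add(SSZ, Z))))))))
  [22] S(S(S(S(S(S(add(add(Z, Z), mul(Z, add(SSZ, Z)))))))))
  [23] S(S(S(S(S(S(add(Z, mul(Z, add(SSZ, Z)))))))))
  [24] S(S(S(S(S(S(mul(Z, add(SSZ, Z))))))))
  [25] S^6(Z)

Answer: normal form = S^6(Z)  (in 25 steps)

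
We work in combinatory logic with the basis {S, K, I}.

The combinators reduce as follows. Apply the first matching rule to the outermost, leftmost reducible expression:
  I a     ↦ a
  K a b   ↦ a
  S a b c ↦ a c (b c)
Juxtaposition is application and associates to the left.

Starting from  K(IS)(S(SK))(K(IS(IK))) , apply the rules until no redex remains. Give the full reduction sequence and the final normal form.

Answer: normal form = S(K(SK))  (in 4 steps)

Reduction:
  start: K(IS)(S(SK))(K(IS(IK)))
  step 1: IS(K(IS(IK)))
  step 2: S(K(IS(IK)))
  step 3: S(K(S(IK)))
  step 4: S(K(SK))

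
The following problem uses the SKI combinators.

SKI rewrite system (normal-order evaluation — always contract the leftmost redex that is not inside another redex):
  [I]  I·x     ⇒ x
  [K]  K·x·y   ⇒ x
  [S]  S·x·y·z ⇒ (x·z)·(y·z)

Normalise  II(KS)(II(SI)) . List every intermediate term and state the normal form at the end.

  start: II(KS)(II(SI))
  step 1: I(KS)(II(SI))
  step 2: KS(II(SI))
  step 3: S

Answer: normal form = S  (in 3 steps)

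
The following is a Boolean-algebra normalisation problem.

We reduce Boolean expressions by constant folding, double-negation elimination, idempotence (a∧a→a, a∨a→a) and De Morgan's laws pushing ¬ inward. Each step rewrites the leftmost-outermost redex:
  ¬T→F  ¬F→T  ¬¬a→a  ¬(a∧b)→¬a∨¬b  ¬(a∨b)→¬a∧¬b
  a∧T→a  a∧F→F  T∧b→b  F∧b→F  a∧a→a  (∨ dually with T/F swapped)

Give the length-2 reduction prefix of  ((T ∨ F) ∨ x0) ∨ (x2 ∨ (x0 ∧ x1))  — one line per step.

Answer: after 2 steps: T ∨ (x2 ∨ (x0 ∧ x1))

Derivation:
  start: ((T ∨ F) ∨ x0) ∨ (x2 ∨ (x0 ∧ x1))
  →1  (T ∨ x0) ∨ (x2 ∨ (x0 ∧ x1))
  →2  T ∨ (x2 ∨ (x0 ∧ x1))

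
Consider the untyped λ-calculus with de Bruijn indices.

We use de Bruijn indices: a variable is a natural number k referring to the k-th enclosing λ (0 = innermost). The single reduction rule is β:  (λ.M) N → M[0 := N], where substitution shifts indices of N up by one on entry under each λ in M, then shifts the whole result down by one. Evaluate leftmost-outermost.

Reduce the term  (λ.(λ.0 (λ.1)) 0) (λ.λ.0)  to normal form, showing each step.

Answer: normal form = λ.0  (in 3 steps)

Derivation:
  start: (λ.(λ.0 (λ.1)) 0) (λ.λ.0)
  →1  (λ.0 (λ.1)) (λ.λ.0)
  →2  (λ.λ.0) (λ.λ.λ.0)
  →3  λ.0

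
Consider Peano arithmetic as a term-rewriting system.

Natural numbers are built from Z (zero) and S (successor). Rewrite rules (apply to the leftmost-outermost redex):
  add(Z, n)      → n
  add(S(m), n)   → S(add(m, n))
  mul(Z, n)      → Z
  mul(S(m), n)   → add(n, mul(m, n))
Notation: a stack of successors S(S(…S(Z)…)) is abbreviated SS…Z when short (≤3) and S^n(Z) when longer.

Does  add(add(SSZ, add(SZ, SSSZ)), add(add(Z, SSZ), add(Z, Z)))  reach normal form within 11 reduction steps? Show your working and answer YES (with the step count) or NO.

Answer: NO — after 11 steps the term is S(S(S(S(S(S(add(Z, add(add(Z, SSZ), add(Z, Z))))))))), not yet normal

Working:
  start: add(add(SSZ, add(SZ, SSSZ)), add(add(Z, SSZ), add(Z, Z)))
  →1  add(S(add(SZ, add(SZ, SSSZ))), add(add(Z, SSZ), add(Z, Z)))
  →2  S(add(add(SZ, add(SZ, SSSZ)), add(add(Z, SSZ), add(Z, Z))))
  →3  S(add(S(add(Z, add(SZ, SSSZ))), add(add(Z, SSZ), add(Z, Z))))
  →4  S(S(add(add(Z, add(SZ, SSSZ)), add(add(Z, SSZ), add(Z, Z)))))
  →5  S(S(add(add(SZ, SSSZ), add(add(Z, SSZ), add(Z, Z)))))
  →6  S(S(add(S(add(Z, SSSZ)), add(add(Z, SSZ), add(Z, Z)))))
  →7  S(S(S(add(add(Z, SSSZ), add(add(Z, SSZ), add(Z, Z))))))
  →8  S(S(S(add(SSSZ, add(add(Z, SSZ), add(Z, Z))))))
  →9  S(S(S(S(add(SSZ, add(add(Z, SSZ), add(Z, Z)))))))
  →10  S(S(S(S(S(add(SZ, add(add(Z, SSZ), add(Z, Z))))))))
  →11  S(S(S(S(S(S(add(Z, add(add(Z, SSZ), add(Z, Z)))))))))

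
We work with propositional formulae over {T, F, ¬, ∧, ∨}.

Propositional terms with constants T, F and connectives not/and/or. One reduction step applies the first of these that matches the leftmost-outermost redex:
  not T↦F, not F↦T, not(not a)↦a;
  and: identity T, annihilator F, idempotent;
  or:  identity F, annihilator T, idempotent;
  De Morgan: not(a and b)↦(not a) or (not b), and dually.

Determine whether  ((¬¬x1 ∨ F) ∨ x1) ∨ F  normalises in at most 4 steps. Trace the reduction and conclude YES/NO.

Answer: YES — reaches normal form x1 in 4 ≤ 4 steps

Derivation:
  start: ((¬¬x1 ∨ F) ∨ x1) ∨ F
  →1  (¬¬x1 ∨ F) ∨ x1
  →2  ¬¬x1 ∨ x1
  →3  x1 ∨ x1
  →4  x1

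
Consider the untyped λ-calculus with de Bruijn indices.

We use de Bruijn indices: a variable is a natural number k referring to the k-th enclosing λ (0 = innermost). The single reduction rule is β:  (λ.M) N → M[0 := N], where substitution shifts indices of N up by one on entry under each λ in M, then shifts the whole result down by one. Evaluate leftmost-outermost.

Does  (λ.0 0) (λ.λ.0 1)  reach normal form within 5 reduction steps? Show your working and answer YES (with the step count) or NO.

Answer: YES — reaches normal form λ.0 (λ.λ.0 1) in 2 ≤ 5 steps

Derivation:
  start: (λ.0 0) (λ.λ.0 1)
  →1  (λ.λ.0 1) (λ.λ.0 1)
  →2  λ.0 (λ.λ.0 1)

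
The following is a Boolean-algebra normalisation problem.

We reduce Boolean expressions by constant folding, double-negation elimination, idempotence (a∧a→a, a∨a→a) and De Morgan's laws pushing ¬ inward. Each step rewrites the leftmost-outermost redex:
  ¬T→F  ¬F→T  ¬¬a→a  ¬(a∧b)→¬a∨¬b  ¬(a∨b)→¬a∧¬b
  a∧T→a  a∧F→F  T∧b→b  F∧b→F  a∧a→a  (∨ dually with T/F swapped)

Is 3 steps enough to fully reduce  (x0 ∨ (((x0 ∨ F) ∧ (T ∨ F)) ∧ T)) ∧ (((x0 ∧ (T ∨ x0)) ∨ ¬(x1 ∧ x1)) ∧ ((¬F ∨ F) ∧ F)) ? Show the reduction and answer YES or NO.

Answer: NO — after 3 steps the term is (x0 ∨ (x0 ∧ T)) ∧ (((x0 ∧ (T ∨ x0)) ∨ ¬(x1 ∧ x1)) ∧ ((¬F ∨ F) ∧ F)), not yet normal

Reduction:
  start: (x0 ∨ (((x0 ∨ F) ∧ (T ∨ F)) ∧ T)) ∧ (((x0 ∧ (T ∨ x0)) ∨ ¬(x1 ∧ x1)) ∧ ((¬F ∨ F) ∧ F))
  [1] (x0 ∨ ((x0 ∨ F) ∧ (T ∨ F))) ∧ (((x0 ∧ (T ∨ x0)) ∨ ¬(x1 ∧ x1)) ∧ ((¬F ∨ F) ∧ F))
  [2] (x0 ∨ (x0 ∧ (T ∨ F))) ∧ (((x0 ∧ (T ∨ x0)) ∨ ¬(x1 ∧ x1)) ∧ ((¬F ∨ F) ∧ F))
  [3] (x0 ∨ (x0 ∧ T)) ∧ (((x0 ∧ (T ∨ x0)) ∨ ¬(x1 ∧ x1)) ∧ ((¬F ∨ F) ∧ F))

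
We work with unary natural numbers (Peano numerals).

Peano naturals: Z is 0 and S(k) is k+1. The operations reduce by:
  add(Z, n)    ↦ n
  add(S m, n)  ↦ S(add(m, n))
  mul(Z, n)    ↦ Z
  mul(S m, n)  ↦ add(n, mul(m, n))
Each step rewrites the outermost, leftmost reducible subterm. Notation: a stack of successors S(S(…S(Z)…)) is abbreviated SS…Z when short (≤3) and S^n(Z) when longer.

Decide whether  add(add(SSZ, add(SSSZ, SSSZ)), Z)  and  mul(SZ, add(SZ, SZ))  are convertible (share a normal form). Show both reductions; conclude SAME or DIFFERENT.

Term A:
  start: add(add(SSZ, add(SSSZ, SSSZ)), Z)
  [1] add(S(add(SZ, add(SSSZ, SSSZ))), Z)
  [2] S(add(add(SZ, add(SSSZ, SSSZ)), Z))
  [3] S(add(S(add(Z, add(SSSZ, SSSZ))), Z))
  [4] S(S(add(add(Z, add(SSSZ, SSSZ)), Z)))
  [5] S(S(add(add(SSSZ, SSSZ), Z)))
  [6] S(S(add(S(add(SSZ, SSSZ)), Z)))
  [7] S(S(S(add(add(SSZ, SSSZ), Z))))
  [8] S(S(S(add(S(add(SZ, SSSZ)), Z))))
  [9] S(S(S(S(add(add(SZ, SSSZ), Z)))))
  [10] S(S(S(S(add(S(add(Z, SSSZ)), Z)))))
  [11] S(S(S(S(S(add(add(Z, SSSZ), Z))))))
  [12] S(S(S(S(S(add(SSSZ, Z))))))
  [13] S(S(S(S(S(S(add(SSZ, Z)))))))
  [14] S(S(S(S(S(S(S(add(SZ, Z))))))))
  [15] S(S(S(S(S(S(S(S(add(Z, Z)))))))))
  [16] S^8(Z)

Term B:
  start: mul(SZ, add(SZ, SZ))
  [1] add(add(SZ, SZ), mul(Z, add(SZ, SZ)))
  [2] add(S(add(Z, SZ)), mul(Z, add(SZ, SZ)))
  [3] S(add(add(Z, SZ), mul(Z, add(SZ, SZ))))
  [4] S(add(SZ, mul(Z, add(SZ, SZ))))
  [5] S(S(add(Z, mul(Z, add(SZ, SZ)))))
  [6] S(S(mul(Z, add(SZ, SZ))))
  [7] SSZ

Answer: DIFFERENT — A ⇓ S^8(Z), B ⇓ SSZ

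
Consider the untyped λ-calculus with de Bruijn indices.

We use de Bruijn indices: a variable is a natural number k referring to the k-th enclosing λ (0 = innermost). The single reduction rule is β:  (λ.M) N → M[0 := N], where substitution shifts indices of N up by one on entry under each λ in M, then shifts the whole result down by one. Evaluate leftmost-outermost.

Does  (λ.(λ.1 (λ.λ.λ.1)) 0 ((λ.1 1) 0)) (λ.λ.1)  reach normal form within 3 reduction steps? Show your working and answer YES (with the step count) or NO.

Answer: NO — after 3 steps the term is (λ.λ.λ.λ.1) ((λ.(λ.λ.1) (λ.λ.1)) (λ.λ.1)), not yet normal

Reduction:
  start: (λ.(λ.1 (λ.λ.λ.1)) 0 ((λ.1 1) 0)) (λ.λ.1)
  step 1: (λ.(λ.λ.1) (λ.λ.λ.1)) (λ.λ.1) ((λ.(λ.λ.1) (λ.λ.1)) (λ.λ.1))
  step 2: (λ.λ.1) (λ.λ.λ.1) ((λ.(λ.λ.1) (λ.λ.1)) (λ.λ.1))
  step 3: (λ.λ.λ.λ.1) ((λ.(λ.λ.1) (λ.λ.1)) (λ.λ.1))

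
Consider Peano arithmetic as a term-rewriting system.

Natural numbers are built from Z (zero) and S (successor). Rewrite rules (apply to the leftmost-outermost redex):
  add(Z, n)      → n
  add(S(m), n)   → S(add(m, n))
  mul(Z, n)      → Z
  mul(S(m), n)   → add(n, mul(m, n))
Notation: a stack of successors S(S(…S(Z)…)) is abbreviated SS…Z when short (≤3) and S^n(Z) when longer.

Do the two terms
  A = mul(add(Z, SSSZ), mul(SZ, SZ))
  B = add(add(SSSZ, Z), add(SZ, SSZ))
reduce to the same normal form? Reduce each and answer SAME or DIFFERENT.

Term A:
  start: mul(add(Z, SSSZ), mul(SZ, SZ))
  →1  mul(SSSZ, mul(SZ, SZ))
  →2  add(mul(SZ, SZ), mul(SSZ, mul(SZ, SZ)))
  →3  add(add(SZ, mul(Z, SZ)), mul(SSZ, mul(SZ, SZ)))
  →4  add(S(add(Z, mul(Z, SZ))), mul(SSZ, mul(SZ, SZ)))
  →5  S(add(add(Z, mul(Z, SZ)), mul(SSZ, mul(SZ, SZ))))
  →6  S(add(mul(Z, SZ), mul(SSZ, mul(SZ, SZ))))
  →7  S(add(Z, mul(SSZ, mul(SZ, SZ))))
  →8  S(mul(SSZ, mul(SZ, SZ)))
  →9  S(add(mul(SZ, SZ), mul(SZ, mul(SZ, SZ))))
  →10  S(add(add(SZ, mul(Z, SZ)), mul(SZ, mul(SZ, SZ))))
  →11  S(add(S(add(Z, mul(Z, SZ))), mul(SZ, mul(SZ, SZ))))
  →12  S(S(add(add(Z, mul(Z, SZ)), mul(SZ, mul(SZ, SZ)))))
  →13  S(S(add(mul(Z, SZ), mul(SZ, mul(SZ, SZ)))))
  →14  S(S(add(Z, mul(SZ, mul(SZ, SZ)))))
  →15  S(S(mul(SZ, mul(SZ, SZ))))
  →16  S(S(add(mul(SZ, SZ), mul(Z, mul(SZ, SZ)))))
  →17  S(S(add(add(SZ, mul(Z, SZ)), mul(Z, mul(SZ, SZ)))))
  →18  S(S(add(S(add(Z, mul(Z, SZ))), mul(Z, mul(SZ, SZ)))))
  →19  S(S(S(add(add(Z, mul(Z, SZ)), mul(Z, mul(SZ, SZ))))))
  →20  S(S(S(add(mul(Z, SZ), mul(Z, mul(SZ, SZ))))))
  →21  S(S(S(add(Z, mul(Z, mul(SZ, SZ))))))
  →22  S(S(S(mul(Z, mul(SZ, SZ)))))
  →23  SSSZ

Term B:
  start: add(add(SSSZ, Z), add(SZ, SSZ))
  →1  add(S(add(SSZ, Z)), add(SZ, SSZ))
  →2  S(add(add(SSZ, Z), add(SZ, SSZ)))
  →3  S(add(S(add(SZ, Z)), add(SZ, SSZ)))
  →4  S(S(add(add(SZ, Z), add(SZ, SSZ))))
  →5  S(S(add(S(add(Z, Z)), add(SZ, SSZ))))
  →6  S(S(S(add(add(Z, Z), add(SZ, SSZ)))))
  →7  S(S(S(add(Z, add(SZ, SSZ)))))
  →8  S(S(S(add(SZ, SSZ))))
  →9  S(S(S(S(add(Z, SSZ)))))
  →10  S^6(Z)

Answer: DIFFERENT — A ⇓ SSSZ, B ⇓ S^6(Z)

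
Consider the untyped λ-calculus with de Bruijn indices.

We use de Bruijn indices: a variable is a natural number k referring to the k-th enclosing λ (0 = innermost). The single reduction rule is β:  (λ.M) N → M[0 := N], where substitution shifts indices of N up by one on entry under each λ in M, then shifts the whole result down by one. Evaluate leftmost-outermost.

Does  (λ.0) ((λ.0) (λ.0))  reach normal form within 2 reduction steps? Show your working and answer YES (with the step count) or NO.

  start: (λ.0) ((λ.0) (λ.0))
  →1  (λ.0) (λ.0)
  →2  λ.0

Answer: YES — reaches normal form λ.0 in 2 ≤ 2 steps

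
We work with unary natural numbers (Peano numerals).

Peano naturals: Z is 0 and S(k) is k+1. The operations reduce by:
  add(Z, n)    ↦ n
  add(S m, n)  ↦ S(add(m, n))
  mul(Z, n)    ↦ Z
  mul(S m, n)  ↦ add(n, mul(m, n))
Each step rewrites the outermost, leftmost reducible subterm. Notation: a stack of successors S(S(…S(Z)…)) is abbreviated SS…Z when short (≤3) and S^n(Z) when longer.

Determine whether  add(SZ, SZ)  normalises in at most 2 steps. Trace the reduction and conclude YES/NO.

  start: add(SZ, SZ)
  →1  S(add(Z, SZ))
  →2  SSZ

Answer: YES — reaches normal form SSZ in 2 ≤ 2 steps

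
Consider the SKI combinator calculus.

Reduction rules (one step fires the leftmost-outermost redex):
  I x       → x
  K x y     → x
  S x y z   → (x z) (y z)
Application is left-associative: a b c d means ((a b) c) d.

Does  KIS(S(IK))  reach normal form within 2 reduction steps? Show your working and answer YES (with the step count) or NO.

  start: KIS(S(IK))
  →1  I(S(IK))
  →2  S(IK)

Answer: NO — after 2 steps the term is S(IK), not yet normal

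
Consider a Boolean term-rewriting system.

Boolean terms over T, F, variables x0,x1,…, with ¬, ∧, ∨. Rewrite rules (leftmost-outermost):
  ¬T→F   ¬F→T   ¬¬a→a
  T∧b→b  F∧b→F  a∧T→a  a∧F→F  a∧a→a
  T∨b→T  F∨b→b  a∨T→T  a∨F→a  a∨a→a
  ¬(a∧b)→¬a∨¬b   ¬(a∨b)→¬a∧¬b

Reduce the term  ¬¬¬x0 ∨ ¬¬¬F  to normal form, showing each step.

  start: ¬¬¬x0 ∨ ¬¬¬F
  →1  ¬x0 ∨ ¬¬¬F
  →2  ¬x0 ∨ ¬F
  →3  ¬x0 ∨ T
  →4  T

Answer: normal form = T  (in 4 steps)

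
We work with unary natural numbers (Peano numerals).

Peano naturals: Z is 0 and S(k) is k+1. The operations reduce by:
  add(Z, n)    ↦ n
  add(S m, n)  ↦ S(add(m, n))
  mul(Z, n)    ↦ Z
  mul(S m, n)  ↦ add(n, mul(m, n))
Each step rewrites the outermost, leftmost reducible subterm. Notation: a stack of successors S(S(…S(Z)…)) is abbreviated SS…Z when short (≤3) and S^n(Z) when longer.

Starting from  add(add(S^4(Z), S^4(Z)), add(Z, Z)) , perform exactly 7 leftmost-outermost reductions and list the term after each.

  start: add(add(S^4(Z), S^4(Z)), add(Z, Z))
  →1  add(S(add(SSSZ, S^4(Z))), add(Z, Z))
  →2  S(add(add(SSSZ, S^4(Z)), add(Z, Z)))
  →3  S(add(S(add(SSZ, S^4(Z))), add(Z, Z)))
  →4  S(S(add(add(SSZ, S^4(Z)), add(Z, Z))))
  →5  S(S(add(S(add(SZ, S^4(Z))), add(Z, Z))))
  →6  S(S(S(add(add(SZ, S^4(Z)), add(Z, Z)))))
  →7  S(S(S(add(S(add(Z, S^4(Z))), add(Z, Z)))))

Answer: after 7 steps: S(S(S(add(S(add(Z, S^4(Z))), add(Z, Z)))))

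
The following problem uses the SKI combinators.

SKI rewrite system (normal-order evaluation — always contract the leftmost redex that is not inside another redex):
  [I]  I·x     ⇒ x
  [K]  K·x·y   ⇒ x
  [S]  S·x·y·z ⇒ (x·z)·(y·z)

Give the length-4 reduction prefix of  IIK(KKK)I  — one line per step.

  start: IIK(KKK)I
  [1] IK(KKK)I
  [2] K(KKK)I
  [3] KKK
  [4] K

Answer: after 4 steps: K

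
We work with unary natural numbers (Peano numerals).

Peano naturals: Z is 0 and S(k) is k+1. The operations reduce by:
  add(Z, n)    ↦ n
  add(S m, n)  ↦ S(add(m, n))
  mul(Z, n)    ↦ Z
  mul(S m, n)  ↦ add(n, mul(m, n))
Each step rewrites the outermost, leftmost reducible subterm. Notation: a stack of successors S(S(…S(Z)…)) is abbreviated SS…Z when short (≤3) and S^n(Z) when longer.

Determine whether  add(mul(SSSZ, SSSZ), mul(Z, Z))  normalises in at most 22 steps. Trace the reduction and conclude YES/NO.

Answer: NO — after 22 steps the term is S(S(S(S(S(S(S(S(add(S(add(Z, mul(Z, SSSZ))), mul(Z, Z)))))))))), not yet normal

Working:
  start: add(mul(SSSZ, SSSZ), mul(Z, Z))
  →1  add(add(SSSZ, mul(SSZ, SSSZ)), mul(Z, Z))
  →2  add(S(add(SSZ, mul(SSZ, SSSZ))), mul(Z, Z))
  →3  S(add(add(SSZ, mul(SSZ, SSSZ)), mul(Z, Z)))
  →4  S(add(S(add(SZ, mul(SSZ, SSSZ))), mul(Z, Z)))
  →5  S(S(add(add(SZ, mul(SSZ, SSSZ)), mul(Z, Z))))
  →6  S(S(add(S(add(Z, mul(SSZ, SSSZ))), mul(Z, Z))))
  →7  S(S(S(add(add(Z, mul(SSZ, SSSZ)), mul(Z, Z)))))
  →8  S(S(S(add(mul(SSZ, SSSZ), mul(Z, Z)))))
  →9  S(S(S(add(add(SSSZ, mul(SZ, SSSZ)), mul(Z, Z)))))
  →10  S(S(S(add(S(add(SSZ, mul(SZ, SSSZ))), mul(Z, Z)))))
  →11  S(S(S(S(add(add(SSZ, mul(SZ, SSSZ)), mul(Z, Z))))))
  →12  S(S(S(S(add(S(add(SZ, mul(SZ, SSSZ))), mul(Z, Z))))))
  →13  S(S(S(S(S(add(add(SZ, mul(SZ, SSSZ)), mul(Z, Z)))))))
  →14  S(S(S(S(S(add(S(add(Z, mul(SZ, SSSZ))), mul(Z, Z)))))))
  →15  S(S(S(S(S(S(add(add(Z, mul(SZ, SSSZ)), mul(Z, Z))))))))
  →16  S(S(S(S(S(S(add(mul(SZ, SSSZ), mul(Z, Z))))))))
  →17  S(S(S(S(S(S(add(add(SSSZ, mul(Z, SSSZ)), mul(Z, Z))))))))
  →18  S(S(S(S(S(S(add(S(add(SSZ, mul(Z, SSSZ))), mul(Z, Z))))))))
  →19  S(S(S(S(S(S(S(add(add(SSZ, mul(Z, SSSZ)), mul(Z, Z)))))))))
  →20  S(S(S(S(S(S(S(add(S(add(SZ, mul(Z, SSSZ))), mul(Z, Z)))))))))
  →21  S(S(S(S(S(S(S(S(add(add(SZ, mul(Z, SSSZ)), mul(Z, Z))))))))))
  →22  S(S(S(S(S(S(S(S(add(S(add(Z, mul(Z, SSSZ))), mul(Z, Z))))))))))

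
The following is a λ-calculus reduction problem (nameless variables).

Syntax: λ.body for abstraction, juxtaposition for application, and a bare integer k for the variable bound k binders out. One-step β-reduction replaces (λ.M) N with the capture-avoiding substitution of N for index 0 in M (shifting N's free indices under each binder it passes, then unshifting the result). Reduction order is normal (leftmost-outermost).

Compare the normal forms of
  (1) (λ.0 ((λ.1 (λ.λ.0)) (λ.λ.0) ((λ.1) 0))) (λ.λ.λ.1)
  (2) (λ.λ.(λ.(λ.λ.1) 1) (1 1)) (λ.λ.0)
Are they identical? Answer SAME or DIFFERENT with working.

Term A:
  start: (λ.0 ((λ.1 (λ.λ.0)) (λ.λ.0) ((λ.1) 0))) (λ.λ.λ.1)
  →1  (λ.λ.λ.1) ((λ.(λ.λ.λ.1) (λ.λ.0)) (λ.λ.0) ((λ.λ.λ.λ.1) (λ.λ.λ.1)))
  →2  λ.λ.1

Term B:
  start: (λ.λ.(λ.(λ.λ.1) 1) (1 1)) (λ.λ.0)
  →1  λ.(λ.(λ.λ.1) 1) ((λ.λ.0) (λ.λ.0))
  →2  λ.(λ.λ.1) 0
  →3  λ.λ.1

Answer: SAME — A ⇓ λ.λ.1, B ⇓ λ.λ.1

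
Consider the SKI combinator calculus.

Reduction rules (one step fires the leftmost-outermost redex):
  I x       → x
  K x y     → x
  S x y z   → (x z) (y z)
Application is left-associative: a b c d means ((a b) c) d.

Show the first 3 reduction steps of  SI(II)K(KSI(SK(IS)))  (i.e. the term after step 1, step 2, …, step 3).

Answer: after 3 steps: IIK

Reduction:
  start: SI(II)K(KSI(SK(IS)))
  [1] IK(IIK)(KSI(SK(IS)))
  [2] K(IIK)(KSI(SK(IS)))
  [3] IIK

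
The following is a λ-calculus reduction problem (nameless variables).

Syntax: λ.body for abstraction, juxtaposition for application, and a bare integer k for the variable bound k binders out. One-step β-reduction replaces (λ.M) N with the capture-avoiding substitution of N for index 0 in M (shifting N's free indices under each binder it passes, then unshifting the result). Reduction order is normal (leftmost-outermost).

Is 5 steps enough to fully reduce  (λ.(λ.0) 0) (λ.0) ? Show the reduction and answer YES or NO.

  start: (λ.(λ.0) 0) (λ.0)
  [1] (λ.0) (λ.0)
  [2] λ.0

Answer: YES — reaches normal form λ.0 in 2 ≤ 5 steps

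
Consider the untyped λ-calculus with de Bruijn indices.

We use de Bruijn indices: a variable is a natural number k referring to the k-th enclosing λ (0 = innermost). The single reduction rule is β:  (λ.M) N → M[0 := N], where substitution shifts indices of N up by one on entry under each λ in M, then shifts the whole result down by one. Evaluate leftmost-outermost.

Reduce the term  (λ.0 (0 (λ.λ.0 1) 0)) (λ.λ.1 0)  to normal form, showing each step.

  start: (λ.0 (0 (λ.λ.0 1) 0)) (λ.λ.1 0)
  →1  (λ.λ.1 0) ((λ.λ.1 0) (λ.λ.0 1) (λ.λ.1 0))
  →2  λ.(λ.λ.1 0) (λ.λ.0 1) (λ.λ.1 0) 0
  →3  λ.(λ.(λ.λ.0 1) 0) (λ.λ.1 0) 0
  →4  λ.(λ.λ.0 1) (λ.λ.1 0) 0
  →5  λ.(λ.0 (λ.λ.1 0)) 0
  →6  λ.0 (λ.λ.1 0)

Answer: normal form = λ.0 (λ.λ.1 0)  (in 6 steps)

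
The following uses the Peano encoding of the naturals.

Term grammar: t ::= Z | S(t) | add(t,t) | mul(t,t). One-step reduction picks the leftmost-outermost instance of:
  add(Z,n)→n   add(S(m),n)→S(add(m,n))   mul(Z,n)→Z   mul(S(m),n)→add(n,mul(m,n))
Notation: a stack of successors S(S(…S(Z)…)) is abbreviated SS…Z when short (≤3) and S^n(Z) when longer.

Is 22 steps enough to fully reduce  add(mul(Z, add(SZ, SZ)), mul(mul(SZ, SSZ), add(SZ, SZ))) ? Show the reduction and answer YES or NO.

  start: add(mul(Z, add(SZ, SZ)), mul(mul(SZ, SSZ), add(SZ, SZ)))
  [1] add(Z, mul(mul(SZ, SSZ), add(SZ, SZ)))
  [2] mul(mul(SZ, SSZ), add(SZ, SZ))
  [3] mul(add(SSZ, mul(Z, SSZ)), add(SZ, SZ))
  [4] mul(S(add(SZ, mul(Z, SSZ))), add(SZ, SZ))
  [5] add(add(SZ, SZ), mul(add(SZ, mul(Z, SSZ)), add(SZ, SZ)))
  [6] add(S(add(Z, SZ)), mul(add(SZ, mul(Z, SSZ)), add(SZ, SZ)))
  [7] S(add(add(Z, SZ), mul(add(SZ, mul(Z, SSZ)), add(SZ, SZ))))
  [8] S(add(SZ, mul(add(SZ, mul(Z, SSZ)), add(SZ, SZ))))
  [9] S(S(add(Z, mul(add(SZ, mul(Z, SSZ)), add(SZ, SZ)))))
  [10] S(S(mul(add(SZ, mul(Z, SSZ)), add(SZ, SZ))))
  [11] S(S(mul(S(add(Z, mul(Z, SSZ))), add(SZ, SZ))))
  [12] S(S(add(add(SZ, SZ), mul(add(Z, mul(Z, SSZ)), add(SZ, SZ)))))
  [13] S(S(add(S(add(Z, SZ)), mul(add(Z, mul(Z, SSZ)), add(SZ, SZ)))))
  [14] S(S(S(add(add(Z, SZ), mul(add(Z, mul(Z, SSZ)), add(SZ, SZ))))))
  [15] S(S(S(add(SZ, mul(add(Z, mul(Z, SSZ)), add(SZ, SZ))))))
  [16] S(S(S(S(add(Z, mul(add(Z, mul(Z, SSZ)), add(SZ, SZ)))))))
  [17] S(S(S(S(mul(add(Z, mul(Z, SSZ)), add(SZ, SZ))))))
  [18] S(S(S(S(mul(mul(Z, SSZ), add(SZ, SZ))))))
  [19] S(S(S(S(mul(Z, add(SZ, SZ))))))
  [20] S^4(Z)

Answer: YES — reaches normal form S^4(Z) in 20 ≤ 22 steps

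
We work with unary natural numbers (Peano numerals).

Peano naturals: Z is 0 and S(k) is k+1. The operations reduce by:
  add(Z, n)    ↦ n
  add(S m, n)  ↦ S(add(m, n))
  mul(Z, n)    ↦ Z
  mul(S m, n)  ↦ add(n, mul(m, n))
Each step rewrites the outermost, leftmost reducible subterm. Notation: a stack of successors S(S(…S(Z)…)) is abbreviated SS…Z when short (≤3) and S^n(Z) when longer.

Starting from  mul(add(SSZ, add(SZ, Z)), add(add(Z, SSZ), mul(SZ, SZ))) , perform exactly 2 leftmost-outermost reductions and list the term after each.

Answer: after 2 steps: add(add(add(Z, SSZ), mul(SZ, SZ)), mul(add(SZ, add(SZ, Z)), add(add(Z, SSZ), mul(SZ, SZ))))

Reduction:
  start: mul(add(SSZ, add(SZ, Z)), add(add(Z, SSZ), mul(SZ, SZ)))
  step 1: mul(S(add(SZ, add(SZ, Z))), add(add(Z, SSZ), mul(SZ, SZ)))
  step 2: add(add(add(Z, SSZ), mul(SZ, SZ)), mul(add(SZ, add(SZ, Z)), add(add(Z, SSZ), mul(SZ, SZ))))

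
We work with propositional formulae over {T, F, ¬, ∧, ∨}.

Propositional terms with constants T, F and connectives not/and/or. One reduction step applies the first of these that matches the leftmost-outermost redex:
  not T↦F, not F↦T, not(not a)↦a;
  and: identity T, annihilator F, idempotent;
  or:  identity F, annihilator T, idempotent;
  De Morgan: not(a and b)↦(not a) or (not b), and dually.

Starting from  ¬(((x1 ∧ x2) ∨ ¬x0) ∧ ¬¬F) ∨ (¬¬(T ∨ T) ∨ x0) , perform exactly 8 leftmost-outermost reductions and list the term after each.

  start: ¬(((x1 ∧ x2) ∨ ¬x0) ∧ ¬¬F) ∨ (¬¬(T ∨ T) ∨ x0)
  [1] (¬((x1 ∧ x2) ∨ ¬x0) ∨ ¬¬¬F) ∨ (¬¬(T ∨ T) ∨ x0)
  [2] ((¬(x1 ∧ x2) ∧ ¬¬x0) ∨ ¬¬¬F) ∨ (¬¬(T ∨ T) ∨ x0)
  [3] (((¬x1 ∨ ¬x2) ∧ ¬¬x0) ∨ ¬¬¬F) ∨ (¬¬(T ∨ T) ∨ x0)
  [4] (((¬x1 ∨ ¬x2) ∧ x0) ∨ ¬¬¬F) ∨ (¬¬(T ∨ T) ∨ x0)
  [5] (((¬x1 ∨ ¬x2) ∧ x0) ∨ ¬F) ∨ (¬¬(T ∨ T) ∨ x0)
  [6] (((¬x1 ∨ ¬x2) ∧ x0) ∨ T) ∨ (¬¬(T ∨ T) ∨ x0)
  [7] T ∨ (¬¬(T ∨ T) ∨ x0)
  [8] T

Answer: after 8 steps: T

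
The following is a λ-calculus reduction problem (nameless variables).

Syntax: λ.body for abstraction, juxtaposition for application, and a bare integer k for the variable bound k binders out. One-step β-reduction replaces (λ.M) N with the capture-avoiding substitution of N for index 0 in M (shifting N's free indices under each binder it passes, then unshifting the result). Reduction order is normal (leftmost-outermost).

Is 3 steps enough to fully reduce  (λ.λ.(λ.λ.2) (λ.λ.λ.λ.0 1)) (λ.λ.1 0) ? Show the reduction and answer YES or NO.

  start: (λ.λ.(λ.λ.2) (λ.λ.λ.λ.0 1)) (λ.λ.1 0)
  step 1: λ.(λ.λ.2) (λ.λ.λ.λ.0 1)
  step 2: λ.λ.1

Answer: YES — reaches normal form λ.λ.1 in 2 ≤ 3 steps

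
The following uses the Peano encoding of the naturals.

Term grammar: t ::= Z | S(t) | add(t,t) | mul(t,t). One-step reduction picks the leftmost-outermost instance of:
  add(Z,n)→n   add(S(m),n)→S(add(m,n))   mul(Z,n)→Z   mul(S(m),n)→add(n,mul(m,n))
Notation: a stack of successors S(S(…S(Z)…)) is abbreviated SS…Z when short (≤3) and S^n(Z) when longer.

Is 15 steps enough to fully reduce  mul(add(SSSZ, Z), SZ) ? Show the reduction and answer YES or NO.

  start: mul(add(SSSZ, Z), SZ)
  →1  mul(S(add(SSZ, Z)), SZ)
  →2  add(SZ, mul(add(SSZ, Z), SZ))
  →3  S(add(Z, mul(add(SSZ, Z), SZ)))
  →4  S(mul(add(SSZ, Z), SZ))
  →5  S(mul(S(add(SZ, Z)), SZ))
  →6  S(add(SZ, mul(add(SZ, Z), SZ)))
  →7  S(S(add(Z, mul(add(SZ, Z), SZ))))
  →8  S(S(mul(add(SZ, Z), SZ)))
  →9  S(S(mul(S(add(Z, Z)), SZ)))
  →10  S(S(add(SZ, mul(add(Z, Z), SZ))))
  →11  S(S(S(add(Z, mul(add(Z, Z), SZ)))))
  →12  S(S(S(mul(add(Z, Z), SZ))))
  →13  S(S(S(mul(Z, SZ))))
  →14  SSSZ

Answer: YES — reaches normal form SSSZ in 14 ≤ 15 steps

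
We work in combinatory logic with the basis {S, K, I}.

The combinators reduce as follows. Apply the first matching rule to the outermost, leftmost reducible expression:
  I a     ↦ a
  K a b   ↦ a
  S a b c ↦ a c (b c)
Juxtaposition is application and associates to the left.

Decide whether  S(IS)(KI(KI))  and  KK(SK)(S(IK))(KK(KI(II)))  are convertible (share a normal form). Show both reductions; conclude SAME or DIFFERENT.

Answer: DIFFERENT — A ⇓ SSI, B ⇓ SK

Derivation:
Term A:
  start: S(IS)(KI(KI))
  →1  SS(KI(KI))
  →2  SSI

Term B:
  start: KK(SK)(S(IK))(KK(KI(II)))
  →1  K(S(IK))(KK(KI(II)))
  →2  S(IK)
  →3  SK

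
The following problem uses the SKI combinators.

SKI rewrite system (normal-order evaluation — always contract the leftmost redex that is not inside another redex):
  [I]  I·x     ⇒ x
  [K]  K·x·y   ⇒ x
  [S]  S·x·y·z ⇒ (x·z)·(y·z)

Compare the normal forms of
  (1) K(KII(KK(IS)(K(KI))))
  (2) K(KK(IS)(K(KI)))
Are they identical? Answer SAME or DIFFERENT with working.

Term A:
  start: K(KII(KK(IS)(K(KI))))
  step 1: K(I(KK(IS)(K(KI))))
  step 2: K(KK(IS)(K(KI)))
  step 3: K(K(K(KI)))

Term B:
  start: K(KK(IS)(K(KI)))
  step 1: K(K(K(KI)))

Answer: SAME — A ⇓ K(K(K(KI))), B ⇓ K(K(K(KI)))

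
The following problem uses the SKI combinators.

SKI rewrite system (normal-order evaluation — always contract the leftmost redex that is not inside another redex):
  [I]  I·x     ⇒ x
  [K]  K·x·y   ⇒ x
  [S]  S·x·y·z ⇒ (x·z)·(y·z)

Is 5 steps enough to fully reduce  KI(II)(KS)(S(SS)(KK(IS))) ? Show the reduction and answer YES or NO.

  start: KI(II)(KS)(S(SS)(KK(IS)))
  [1] I(KS)(S(SS)(KK(IS)))
  [2] KS(S(SS)(KK(IS)))
  [3] S

Answer: YES — reaches normal form S in 3 ≤ 5 steps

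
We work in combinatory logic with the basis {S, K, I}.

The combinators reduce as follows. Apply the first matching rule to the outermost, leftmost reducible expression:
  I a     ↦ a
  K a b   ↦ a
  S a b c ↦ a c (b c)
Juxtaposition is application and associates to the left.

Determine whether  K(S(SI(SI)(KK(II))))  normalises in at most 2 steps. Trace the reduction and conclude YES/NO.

Answer: NO — after 2 steps the term is K(S(KK(II)(SI(KK(II))))), not yet normal

Working:
  start: K(S(SI(SI)(KK(II))))
  [1] K(S(I(KK(II))(SI(KK(II)))))
  [2] K(S(KK(II)(SI(KK(II)))))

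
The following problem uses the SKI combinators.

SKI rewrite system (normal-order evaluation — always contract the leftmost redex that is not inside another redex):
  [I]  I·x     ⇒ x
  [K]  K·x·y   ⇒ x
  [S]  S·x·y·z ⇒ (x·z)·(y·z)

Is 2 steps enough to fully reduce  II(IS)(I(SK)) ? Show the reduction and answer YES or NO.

Answer: NO — after 2 steps the term is IS(I(SK)), not yet normal

Working:
  start: II(IS)(I(SK))
  step 1: I(IS)(I(SK))
  step 2: IS(I(SK))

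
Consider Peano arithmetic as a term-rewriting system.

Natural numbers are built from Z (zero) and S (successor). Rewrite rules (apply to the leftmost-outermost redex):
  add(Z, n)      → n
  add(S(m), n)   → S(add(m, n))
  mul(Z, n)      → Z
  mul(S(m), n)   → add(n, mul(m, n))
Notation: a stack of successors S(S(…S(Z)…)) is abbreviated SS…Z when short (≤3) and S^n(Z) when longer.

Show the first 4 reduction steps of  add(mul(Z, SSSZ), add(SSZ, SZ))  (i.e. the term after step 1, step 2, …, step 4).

  start: add(mul(Z, SSSZ), add(SSZ, SZ))
  step 1: add(Z, add(SSZ, SZ))
  step 2: add(SSZ, SZ)
  step 3: S(add(SZ, SZ))
  step 4: S(S(add(Z, SZ)))

Answer: after 4 steps: S(S(add(Z, SZ)))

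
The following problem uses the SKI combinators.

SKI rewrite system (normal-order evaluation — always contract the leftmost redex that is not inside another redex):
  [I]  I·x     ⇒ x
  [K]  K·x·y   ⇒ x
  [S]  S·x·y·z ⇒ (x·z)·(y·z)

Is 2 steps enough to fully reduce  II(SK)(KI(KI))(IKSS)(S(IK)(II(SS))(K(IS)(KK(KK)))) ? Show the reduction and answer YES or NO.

  start: II(SK)(KI(KI))(IKSS)(S(IK)(II(SS))(K(IS)(KK(KK))))
  [1] I(SK)(KI(KI))(IKSS)(S(IK)(II(SS))(K(IS)(KK(KK))))
  [2] SK(KI(KI))(IKSS)(S(IK)(II(SS))(K(IS)(KK(KK))))

Answer: NO — after 2 steps the term is SK(KI(KI))(IKSS)(S(IK)(II(SS))(K(IS)(KK(KK)))), not yet normal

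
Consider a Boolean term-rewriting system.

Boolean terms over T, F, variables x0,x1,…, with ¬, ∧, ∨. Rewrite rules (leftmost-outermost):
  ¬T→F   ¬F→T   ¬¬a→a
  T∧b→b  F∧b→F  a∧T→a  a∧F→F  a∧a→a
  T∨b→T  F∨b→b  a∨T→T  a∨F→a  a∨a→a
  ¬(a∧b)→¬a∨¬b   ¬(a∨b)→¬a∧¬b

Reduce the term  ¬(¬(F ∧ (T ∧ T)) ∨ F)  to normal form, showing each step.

  start: ¬(¬(F ∧ (T ∧ T)) ∨ F)
  step 1: ¬¬(F ∧ (T ∧ T)) ∧ ¬F
  step 2: (F ∧ (T ∧ T)) ∧ ¬F
  step 3: F ∧ ¬F
  step 4: F

Answer: normal form = F  (in 4 steps)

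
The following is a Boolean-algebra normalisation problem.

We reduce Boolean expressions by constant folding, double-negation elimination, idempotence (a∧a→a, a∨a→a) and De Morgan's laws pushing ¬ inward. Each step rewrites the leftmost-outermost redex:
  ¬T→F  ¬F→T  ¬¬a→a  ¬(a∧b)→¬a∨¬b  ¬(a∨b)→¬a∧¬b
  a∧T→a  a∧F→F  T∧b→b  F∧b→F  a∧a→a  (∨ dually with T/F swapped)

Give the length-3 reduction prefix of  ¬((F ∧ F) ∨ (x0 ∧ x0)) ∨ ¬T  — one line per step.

Answer: after 3 steps: (¬F ∧ ¬(x0 ∧ x0)) ∨ ¬T

Reduction:
  start: ¬((F ∧ F) ∨ (x0 ∧ x0)) ∨ ¬T
  step 1: (¬(F ∧ F) ∧ ¬(x0 ∧ x0)) ∨ ¬T
  step 2: ((¬F ∨ ¬F) ∧ ¬(x0 ∧ x0)) ∨ ¬T
  step 3: (¬F ∧ ¬(x0 ∧ x0)) ∨ ¬T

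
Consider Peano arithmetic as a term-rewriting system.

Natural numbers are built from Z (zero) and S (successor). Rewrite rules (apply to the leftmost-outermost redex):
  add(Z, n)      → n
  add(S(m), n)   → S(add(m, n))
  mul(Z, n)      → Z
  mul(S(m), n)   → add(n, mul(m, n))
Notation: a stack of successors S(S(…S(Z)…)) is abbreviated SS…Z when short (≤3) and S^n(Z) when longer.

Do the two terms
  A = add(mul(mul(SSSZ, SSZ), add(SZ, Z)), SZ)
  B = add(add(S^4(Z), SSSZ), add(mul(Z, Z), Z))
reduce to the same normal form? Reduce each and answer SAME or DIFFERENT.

Term A:
  start: add(mul(mul(SSSZ, SSZ), add(SZ, Z)), SZ)
  [1] add(mul(add(SSZ, mul(SSZ, SSZ)), add(SZ, Z)), SZ)
  [2] add(mul(S(add(SZ, mul(SSZ, SSZ))), add(SZ, Z)), SZ)
  [3] add(add(add(SZ, Z), mul(add(SZ, mul(SSZ, SSZ)), add(SZ, Z))), SZ)
  [4] add(add(S(add(Z, Z)), mul(add(SZ, mul(SSZ, SSZ)), add(SZ, Z))), SZ)
  [5] add(S(add(add(Z, Z), mul(add(SZ, mul(SSZ, SSZ)), add(SZ, Z)))), SZ)
  [6] S(add(add(add(Z, Z), mul(add(SZ, mul(SSZ, SSZ)), add(SZ, Z))), SZ))
  [7] S(add(add(Z, mul(add(SZ, mul(SSZ, SSZ)), add(SZ, Z))), SZ))
  [8] S(add(mul(add(SZ, mul(SSZ, SSZ)), add(SZ, Z)), SZ))
  [9] S(add(mul(S(add(Z, mul(SSZ, SSZ))), add(SZ, Z)), SZ))
  [10] S(add(add(add(SZ, Z), mul(add(Z, mul(SSZ, SSZ)), add(SZ, Z))), SZ))
  [11] S(add(add(S(add(Z, Z)), mul(add(Z, mul(SSZ, SSZ)), add(SZ, Z))), SZ))
  [12] S(add(S(add(add(Z, Z), mul(add(Z, mul(SSZ, SSZ)), add(SZ, Z)))), SZ))
  [13] S(S(add(add(add(Z, Z), mul(add(Z, mul(SSZ, SSZ)), add(SZ, Z))), SZ)))
  [14] S(S(add(add(Z, mul(add(Z, mul(SSZ, SSZ)), add(SZ, Z))), SZ)))
  [15] S(S(add(mul(add(Z, mul(SSZ, SSZ)), add(SZ, Z)), SZ)))
  [16] S(S(add(mul(mul(SSZ, SSZ), add(SZ, Z)), SZ)))
  [17] S(S(add(mul(add(SSZ, mul(SZ, SSZ)), add(SZ, Z)), SZ)))
  [18] S(S(add(mul(S(add(SZ, mul(SZ, SSZ))), add(SZ, Z)), SZ)))
  [19] S(S(add(add(add(SZ, Z), mul(add(SZ, mul(SZ, SSZ)), add(SZ, Z))), SZ)))
  [20] S(S(add(add(S(add(Z, Z)), mul(add(SZ, mul(SZ, SSZ)), add(SZ, Z))), SZ)))
  [21] S(S(add(S(add(add(Z, Z), mul(add(SZ, mul(SZ, SSZ)), add(SZ, Z)))), SZ)))
  [22] S(S(S(add(add(add(Z, Z), mul(add(SZ, mul(SZ, SSZ)), add(SZ, Z))), SZ))))
  [23] S(S(S(add(add(Z, mul(add(SZ, mul(SZ, SSZ)), add(SZ, Z))), SZ))))
  [24] S(S(S(add(mul(add(SZ, mul(SZ, SSZ)), add(SZ, Z)), SZ))))
  [25] S(S(S(add(mul(S(add(Z, mul(SZ, SSZ))), add(SZ, Z)), SZ))))
  [26] S(S(S(add(add(add(SZ, Z), mul(add(Z, mul(SZ, SSZ)), add(SZ, Z))), SZ))))
  [27] S(S(S(add(add(S(add(Z, Z)), mul(add(Z, mul(SZ, SSZ)), add(SZ, Z))), SZ))))
  [28] S(S(S(add(S(add(add(Z, Z), mul(add(Z, mul(SZ, SSZ)), add(SZ, Z)))), SZ))))
  [29] S(S(S(S(add(add(add(Z, Z), mul(add(Z, mul(SZ, SSZ)), add(SZ, Z))), SZ)))))
  [30] S(S(S(S(add(add(Z, mul(add(Z, mul(SZ, SSZ)), add(SZ, Z))), SZ)))))
  [31] S(S(S(S(add(mul(add(Z, mul(SZ, SSZ)), add(SZ, Z)), SZ)))))
  [32] S(S(S(S(add(mul(mul(SZ, SSZ), add(SZ, Z)), SZ)))))
  [33] S(S(S(S(add(mul(add(SSZ, mul(Z, SSZ)), add(SZ, Z)), SZ)))))
  [34] S(S(S(S(add(mul(S(add(SZ, mul(Z, SSZ))), add(SZ, Z)), SZ)))))
  [35] S(S(S(S(add(add(add(SZ, Z), mul(add(SZ, mul(Z, SSZ)), add(SZ, Z))), SZ)))))
  [36] S(S(S(S(add(add(S(add(Z, Z)), mul(add(SZ, mul(Z, SSZ)), add(SZ, Z))), SZ)))))
  [37] S(S(S(S(add(S(add(add(Z, Z), mul(add(SZ, mul(Z, SSZ)), add(SZ, Z)))), SZ)))))
  [38] S(S(S(S(S(add(add(add(Z, Z), mul(add(SZ, mul(Z, SSZ)), add(SZ, Z))), SZ))))))
  [39] S(S(S(S(S(add(add(Z, mul(add(SZ, mul(Z, SSZ)), add(SZ, Z))), SZ))))))
  [40] S(S(S(S(S(add(mul(add(SZ, mul(Z, SSZ)), add(SZ, Z)), SZ))))))
  [41] S(S(S(S(S(add(mul(S(add(Z, mul(Z, SSZ))), add(SZ, Z)), SZ))))))
  [42] S(S(S(S(S(add(add(add(SZ, Z), mul(add(Z, mul(Z, SSZ)), add(SZ, Z))), SZ))))))
  [43] S(S(S(S(S(add(add(S(add(Z, Z)), mul(add(Z, mul(Z, SSZ)), add(SZ, Z))), SZ))))))
  [44] S(S(S(S(S(add(S(add(add(Z, Z), mul(add(Z, mul(Z, SSZ)), add(SZ, Z)))), SZ))))))
  [45] S(S(S(S(S(S(add(add(add(Z, Z), mul(add(Z, mul(Z, SSZ)), add(SZ, Z))), SZ)))))))
  [46] S(S(S(S(S(S(add(add(Z, mul(add(Z, mul(Z, SSZ)), add(SZ, Z))), SZ)))))))
  [47] S(S(S(S(S(S(add(mul(add(Z, mul(Z, SSZ)), add(SZ, Z)), SZ)))))))
  [48] S(S(S(S(S(S(add(mul(mul(Z, SSZ), add(SZ, Z)), SZ)))))))
  [49] S(S(S(S(S(S(add(mul(Z, add(SZ, Z)), SZ)))))))
  [50] S(S(S(S(S(S(add(Z, SZ)))))))
  [51] S^7(Z)

Term B:
  start: add(add(S^4(Z), SSSZ), add(mul(Z, Z), Z))
  [1] add(S(add(SSSZ, SSSZ)), add(mul(Z, Z), Z))
  [2] S(add(add(SSSZ, SSSZ), add(mul(Z, Z), Z)))
  [3] S(add(S(add(SSZ, SSSZ)), add(mul(Z, Z), Z)))
  [4] S(S(add(add(SSZ, SSSZ), add(mul(Z, Z), Z))))
  [5] S(S(add(S(add(SZ, SSSZ)), add(mul(Z, Z), Z))))
  [6] S(S(S(add(add(SZ, SSSZ), add(mul(Z, Z), Z)))))
  [7] S(S(S(add(S(add(Z, SSSZ)), add(mul(Z, Z), Z)))))
  [8] S(S(S(S(add(add(Z, SSSZ), add(mul(Z, Z), Z))))))
  [9] S(S(S(S(add(SSSZ, add(mul(Z, Z), Z))))))
  [10] S(S(S(S(S(add(SSZ, add(mul(Z, Z), Z)))))))
  [11] S(S(S(S(S(S(add(SZ, add(mul(Z, Z), Z))))))))
  [12] S(S(S(S(S(S(S(add(Z, add(mul(Z, Z), Z)))))))))
  [13] S(S(S(S(S(S(S(add(mul(Z, Z), Z))))))))
  [14] S(S(S(S(S(S(S(add(Z, Z))))))))
  [15] S^7(Z)

Answer: SAME — A ⇓ S^7(Z), B ⇓ S^7(Z)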